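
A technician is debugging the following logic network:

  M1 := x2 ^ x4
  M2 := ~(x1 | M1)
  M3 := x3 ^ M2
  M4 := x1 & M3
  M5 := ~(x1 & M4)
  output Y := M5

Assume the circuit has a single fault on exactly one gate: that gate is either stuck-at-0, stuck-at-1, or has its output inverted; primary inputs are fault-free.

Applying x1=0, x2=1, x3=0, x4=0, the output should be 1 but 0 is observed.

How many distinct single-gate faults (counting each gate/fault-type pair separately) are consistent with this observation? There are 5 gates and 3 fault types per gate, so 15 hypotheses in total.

Fault-free: M1=1, M2=0, M3=0, M4=0, M5=1 → 1. Observed 0.
  M1: none of the 3 fault types match ✗
  M2: none of the 3 fault types match ✗
  M3: none of the 3 fault types match ✗
  M4: none of the 3 fault types match ✗
  M5: stuck-at-0, inverted output ✓; others ✗
Consistent faults: {M5 stuck-at-0, M5 inverted output} — 2 in all.

2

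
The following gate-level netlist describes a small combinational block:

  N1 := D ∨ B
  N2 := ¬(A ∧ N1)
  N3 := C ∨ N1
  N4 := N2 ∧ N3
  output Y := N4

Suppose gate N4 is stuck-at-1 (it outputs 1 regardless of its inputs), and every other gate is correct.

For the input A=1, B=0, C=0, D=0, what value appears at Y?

1

Propagate with N4 forced: N1=0, N2=1, N3=0, N4=1 [stuck-at-1].
So Y = 1. (Without the fault it would be 0.)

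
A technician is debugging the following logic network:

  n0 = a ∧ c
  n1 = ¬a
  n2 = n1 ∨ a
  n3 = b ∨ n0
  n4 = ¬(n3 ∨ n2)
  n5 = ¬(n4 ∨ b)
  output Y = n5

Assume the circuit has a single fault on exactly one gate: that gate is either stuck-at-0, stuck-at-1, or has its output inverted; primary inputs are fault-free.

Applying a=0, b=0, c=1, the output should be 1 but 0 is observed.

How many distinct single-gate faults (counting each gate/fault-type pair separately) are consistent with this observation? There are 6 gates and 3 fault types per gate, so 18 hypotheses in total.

8

Fault-free: n0=0, n1=1, n2=1, n3=0, n4=0, n5=1 → 1. Observed 0.
  n0: none of the 3 fault types match ✗
  n1: stuck-at-0, inverted output ✓; others ✗
  n2: stuck-at-0, inverted output ✓; others ✗
  n3: none of the 3 fault types match ✗
  n4: stuck-at-1, inverted output ✓; others ✗
  n5: stuck-at-0, inverted output ✓; others ✗
Consistent faults: {n1 stuck-at-0, n1 inverted output, n2 stuck-at-0, n2 inverted output, n4 stuck-at-1, n4 inverted output, n5 stuck-at-0, n5 inverted output} — 8 in all.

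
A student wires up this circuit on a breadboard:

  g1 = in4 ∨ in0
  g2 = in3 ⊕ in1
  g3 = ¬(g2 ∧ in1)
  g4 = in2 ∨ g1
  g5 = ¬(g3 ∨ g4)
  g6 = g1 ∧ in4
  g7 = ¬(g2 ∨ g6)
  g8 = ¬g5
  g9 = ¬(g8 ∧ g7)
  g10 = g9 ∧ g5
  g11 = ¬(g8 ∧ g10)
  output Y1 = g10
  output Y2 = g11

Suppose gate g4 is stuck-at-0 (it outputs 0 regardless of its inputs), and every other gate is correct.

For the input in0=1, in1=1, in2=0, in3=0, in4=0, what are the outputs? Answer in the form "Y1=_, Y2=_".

Propagate with g4 forced: g1=1, g2=1, g3=0, g4=0 [stuck-at-0], g5=1, g6=0, g7=0, g8=0, g9=1, g10=1, g11=1.
So the outputs are Y1=1, Y2=1. (Without the fault they would be Y1=0, Y2=1.)

Y1=1, Y2=1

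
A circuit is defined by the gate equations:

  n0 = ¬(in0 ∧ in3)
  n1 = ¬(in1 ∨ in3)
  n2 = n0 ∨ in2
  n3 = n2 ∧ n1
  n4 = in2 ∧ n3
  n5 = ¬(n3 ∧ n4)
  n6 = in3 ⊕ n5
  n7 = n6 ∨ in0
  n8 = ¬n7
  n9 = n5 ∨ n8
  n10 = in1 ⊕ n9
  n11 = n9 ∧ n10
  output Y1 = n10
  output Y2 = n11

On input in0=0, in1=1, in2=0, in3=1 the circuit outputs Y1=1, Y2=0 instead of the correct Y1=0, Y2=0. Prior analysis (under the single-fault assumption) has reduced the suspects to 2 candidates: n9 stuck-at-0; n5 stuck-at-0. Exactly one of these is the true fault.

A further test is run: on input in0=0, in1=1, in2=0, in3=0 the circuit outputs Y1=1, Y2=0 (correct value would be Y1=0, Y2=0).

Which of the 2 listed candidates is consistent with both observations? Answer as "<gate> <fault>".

n9 stuck-at-0

Evaluate each candidate on input in0=0, in1=1, in2=0, in3=0:
  n9 stuck-at-0: n0=1, n1=0, n2=1, n3=0, n4=0, n5=1, n6=1, n7=1, n8=0, n9=0 [stuck-at-0], n10=1, n11=0 → Y1=1, Y2=0 — matches
  n5 stuck-at-0: n0=1, n1=0, n2=1, n3=0, n4=0, n5=0 [stuck-at-0], n6=0, n7=0, n8=1, n9=1, n10=0, n11=0 → Y1=0, Y2=0 — eliminated
Only n9 stuck-at-0 reproduces the observed Y1=1, Y2=0.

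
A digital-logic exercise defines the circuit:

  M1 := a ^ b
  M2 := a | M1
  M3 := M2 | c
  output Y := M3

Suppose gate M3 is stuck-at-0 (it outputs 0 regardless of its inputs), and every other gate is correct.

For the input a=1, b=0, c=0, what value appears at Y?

Propagate with M3 forced: M1=1, M2=1, M3=0 [stuck-at-0].
So Y = 0. (Without the fault it would be 1.)

0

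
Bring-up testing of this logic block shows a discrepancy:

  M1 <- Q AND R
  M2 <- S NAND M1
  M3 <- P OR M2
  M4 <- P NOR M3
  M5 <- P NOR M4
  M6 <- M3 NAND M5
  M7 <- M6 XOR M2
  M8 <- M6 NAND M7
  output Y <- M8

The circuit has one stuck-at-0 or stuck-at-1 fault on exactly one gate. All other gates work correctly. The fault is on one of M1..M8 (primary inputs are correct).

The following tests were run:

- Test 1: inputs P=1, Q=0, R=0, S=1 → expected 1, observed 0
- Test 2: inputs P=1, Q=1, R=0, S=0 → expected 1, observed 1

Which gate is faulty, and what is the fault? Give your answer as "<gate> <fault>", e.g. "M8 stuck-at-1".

M1 stuck-at-1

Fault-free values for test 1 (P=1, Q=0, R=0, S=1): M1=0, M2=1, M3=1, M4=0, M5=0, M6=1, M7=0, M8=1, giving Y=1. Observed 0.
Test 1: faults giving observed 0 are {M1 stuck-at-1, M2 stuck-at-0, M7 stuck-at-1, M8 stuck-at-0}.
Test 2 (P=1, Q=1, R=0, S=0): fault-free M1=0, M2=1, M3=1, M4=0, M5=0, M6=1, M7=0, M8=1 → 1; observed 1. Eliminates M2 stuck-at-0, M7 stuck-at-1, M8 stuck-at-0.
Only M1 stuck-at-1 is consistent with every test.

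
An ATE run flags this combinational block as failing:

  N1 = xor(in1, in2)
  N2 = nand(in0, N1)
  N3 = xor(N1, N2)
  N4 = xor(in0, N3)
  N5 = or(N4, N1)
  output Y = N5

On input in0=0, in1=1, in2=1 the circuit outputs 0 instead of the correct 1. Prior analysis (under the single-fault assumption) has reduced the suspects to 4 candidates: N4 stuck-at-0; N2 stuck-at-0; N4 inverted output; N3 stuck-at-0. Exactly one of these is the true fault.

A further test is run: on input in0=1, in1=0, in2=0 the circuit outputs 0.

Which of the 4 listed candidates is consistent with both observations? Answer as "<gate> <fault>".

N4 stuck-at-0

Evaluate each candidate on input in0=1, in1=0, in2=0:
  N4 stuck-at-0: N1=0, N2=1, N3=1, N4=0 [stuck-at-0], N5=0 → 0 — matches
  N2 stuck-at-0: N1=0, N2=0 [stuck-at-0], N3=0, N4=1, N5=1 → 1 — eliminated
  N4 inverted output: N1=0, N2=1, N3=1, N4=1 [inverted output], N5=1 → 1 — eliminated
  N3 stuck-at-0: N1=0, N2=1, N3=0 [stuck-at-0], N4=1, N5=1 → 1 — eliminated
Only N4 stuck-at-0 reproduces the observed 0.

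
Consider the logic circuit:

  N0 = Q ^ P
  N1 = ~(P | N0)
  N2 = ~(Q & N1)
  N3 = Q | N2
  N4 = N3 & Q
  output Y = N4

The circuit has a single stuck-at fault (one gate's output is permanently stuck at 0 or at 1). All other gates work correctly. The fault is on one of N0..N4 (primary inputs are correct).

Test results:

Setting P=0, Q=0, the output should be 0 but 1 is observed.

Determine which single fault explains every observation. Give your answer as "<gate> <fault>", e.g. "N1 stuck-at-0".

N4 stuck-at-1

Fault-free values for test 1 (P=0, Q=0): N0=0, N1=1, N2=1, N3=1, N4=0, giving Y=0. Observed 1.
Test 1: faults giving observed 1 are {N4 stuck-at-1}.
Only N4 stuck-at-1 is consistent with every test.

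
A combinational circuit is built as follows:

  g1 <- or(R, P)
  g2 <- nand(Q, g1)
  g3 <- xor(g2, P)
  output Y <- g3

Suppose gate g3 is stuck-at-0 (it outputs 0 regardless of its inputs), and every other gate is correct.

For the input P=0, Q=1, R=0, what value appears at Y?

Propagate with g3 forced: g1=0, g2=1, g3=0 [stuck-at-0].
So Y = 0. (Without the fault it would be 1.)

0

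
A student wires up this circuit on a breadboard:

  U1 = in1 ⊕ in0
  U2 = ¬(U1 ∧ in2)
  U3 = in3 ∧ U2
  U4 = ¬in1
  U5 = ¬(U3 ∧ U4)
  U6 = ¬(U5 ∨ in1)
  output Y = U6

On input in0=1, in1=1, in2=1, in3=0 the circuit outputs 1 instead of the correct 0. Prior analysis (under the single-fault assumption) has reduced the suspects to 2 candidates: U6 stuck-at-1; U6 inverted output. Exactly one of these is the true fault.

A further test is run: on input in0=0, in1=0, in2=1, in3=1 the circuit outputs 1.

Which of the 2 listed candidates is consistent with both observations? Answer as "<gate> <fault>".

Evaluate each candidate on input in0=0, in1=0, in2=1, in3=1:
  U6 stuck-at-1: U1=0, U2=1, U3=1, U4=1, U5=0, U6=1 [stuck-at-1] → 1 — matches
  U6 inverted output: U1=0, U2=1, U3=1, U4=1, U5=0, U6=0 [inverted output] → 0 — eliminated
Only U6 stuck-at-1 reproduces the observed 1.

U6 stuck-at-1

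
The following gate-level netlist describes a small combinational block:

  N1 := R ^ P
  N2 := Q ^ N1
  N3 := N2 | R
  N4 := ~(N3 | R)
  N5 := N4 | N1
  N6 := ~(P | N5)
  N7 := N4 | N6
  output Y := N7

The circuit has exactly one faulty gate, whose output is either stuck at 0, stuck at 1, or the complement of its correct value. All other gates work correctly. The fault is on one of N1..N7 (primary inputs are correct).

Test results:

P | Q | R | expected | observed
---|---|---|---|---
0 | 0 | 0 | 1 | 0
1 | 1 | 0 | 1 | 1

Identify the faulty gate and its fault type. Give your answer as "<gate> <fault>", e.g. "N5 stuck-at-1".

N1 stuck-at-1

Fault-free values for test 1 (P=0, Q=0, R=0): N1=0, N2=0, N3=0, N4=1, N5=1, N6=0, N7=1, giving Y=1. Observed 0.
Test 1: faults giving observed 0 are {N1 stuck-at-1, N1 inverted output, N7 stuck-at-0, N7 inverted output}.
Test 2 (P=1, Q=1, R=0): fault-free N1=1, N2=0, N3=0, N4=1, N5=1, N6=0, N7=1 → 1; observed 1. Eliminates N1 inverted output, N7 stuck-at-0, N7 inverted output.
Only N1 stuck-at-1 is consistent with every test.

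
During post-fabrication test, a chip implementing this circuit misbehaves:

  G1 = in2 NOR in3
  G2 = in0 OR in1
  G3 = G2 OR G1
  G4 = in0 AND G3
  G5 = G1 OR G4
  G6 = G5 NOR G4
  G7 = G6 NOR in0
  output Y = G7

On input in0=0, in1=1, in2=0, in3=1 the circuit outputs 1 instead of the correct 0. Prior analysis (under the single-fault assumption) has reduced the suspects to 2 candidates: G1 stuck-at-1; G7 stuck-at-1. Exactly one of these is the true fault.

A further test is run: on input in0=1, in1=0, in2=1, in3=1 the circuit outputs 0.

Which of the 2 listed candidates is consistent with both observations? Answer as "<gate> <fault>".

Evaluate each candidate on input in0=1, in1=0, in2=1, in3=1:
  G1 stuck-at-1: G1=1 [stuck-at-1], G2=1, G3=1, G4=1, G5=1, G6=0, G7=0 → 0 — matches
  G7 stuck-at-1: G1=0, G2=1, G3=1, G4=1, G5=1, G6=0, G7=1 [stuck-at-1] → 1 — eliminated
Only G1 stuck-at-1 reproduces the observed 0.

G1 stuck-at-1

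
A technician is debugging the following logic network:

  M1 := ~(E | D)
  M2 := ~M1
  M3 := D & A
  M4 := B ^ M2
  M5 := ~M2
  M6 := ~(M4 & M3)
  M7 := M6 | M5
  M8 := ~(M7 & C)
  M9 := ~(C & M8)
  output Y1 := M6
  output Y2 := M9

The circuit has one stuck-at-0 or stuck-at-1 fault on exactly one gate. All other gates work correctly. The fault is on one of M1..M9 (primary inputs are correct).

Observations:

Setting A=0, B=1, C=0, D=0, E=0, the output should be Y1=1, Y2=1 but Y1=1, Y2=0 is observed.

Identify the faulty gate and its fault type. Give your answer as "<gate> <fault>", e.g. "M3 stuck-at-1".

M9 stuck-at-0

Fault-free values for test 1 (A=0, B=1, C=0, D=0, E=0): M1=1, M2=0, M3=0, M4=1, M5=1, M6=1, M7=1, M8=1, M9=1, giving Y1=1, Y2=1. Observed Y1=1, Y2=0.
Test 1: faults giving observed Y1=1, Y2=0 are {M9 stuck-at-0}.
Only M9 stuck-at-0 is consistent with every test.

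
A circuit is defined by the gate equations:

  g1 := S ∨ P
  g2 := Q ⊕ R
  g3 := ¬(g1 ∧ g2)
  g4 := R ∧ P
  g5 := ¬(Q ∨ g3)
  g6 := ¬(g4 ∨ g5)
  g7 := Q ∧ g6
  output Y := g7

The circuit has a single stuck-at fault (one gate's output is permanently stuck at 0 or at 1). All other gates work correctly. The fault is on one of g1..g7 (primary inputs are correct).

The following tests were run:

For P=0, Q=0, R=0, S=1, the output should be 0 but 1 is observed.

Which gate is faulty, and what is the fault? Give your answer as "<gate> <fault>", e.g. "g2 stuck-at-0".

g7 stuck-at-1

Fault-free values for test 1 (P=0, Q=0, R=0, S=1): g1=1, g2=0, g3=1, g4=0, g5=0, g6=1, g7=0, giving Y=0. Observed 1.
Test 1: faults giving observed 1 are {g7 stuck-at-1}.
Only g7 stuck-at-1 is consistent with every test.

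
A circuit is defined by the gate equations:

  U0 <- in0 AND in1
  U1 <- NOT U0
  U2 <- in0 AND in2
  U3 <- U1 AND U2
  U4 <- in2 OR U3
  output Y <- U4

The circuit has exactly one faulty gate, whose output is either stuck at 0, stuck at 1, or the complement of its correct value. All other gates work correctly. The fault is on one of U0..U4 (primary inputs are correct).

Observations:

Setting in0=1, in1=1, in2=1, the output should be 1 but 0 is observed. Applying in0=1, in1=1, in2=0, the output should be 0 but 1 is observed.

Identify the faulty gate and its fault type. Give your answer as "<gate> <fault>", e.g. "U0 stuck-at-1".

Fault-free values for test 1 (in0=1, in1=1, in2=1): U0=1, U1=0, U2=1, U3=0, U4=1, giving Y=1. Observed 0.
Test 1: faults giving observed 0 are {U4 stuck-at-0, U4 inverted output}.
Test 2 (in0=1, in1=1, in2=0): fault-free U0=1, U1=0, U2=0, U3=0, U4=0 → 0; observed 1. Eliminates U4 stuck-at-0.
Only U4 inverted output is consistent with every test.

U4 inverted output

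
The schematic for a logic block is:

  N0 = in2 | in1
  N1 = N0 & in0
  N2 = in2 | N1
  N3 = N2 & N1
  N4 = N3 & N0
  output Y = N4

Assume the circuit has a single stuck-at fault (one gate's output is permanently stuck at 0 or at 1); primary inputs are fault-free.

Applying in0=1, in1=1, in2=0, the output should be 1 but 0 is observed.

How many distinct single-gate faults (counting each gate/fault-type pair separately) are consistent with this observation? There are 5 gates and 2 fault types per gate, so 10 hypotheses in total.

5

Fault-free: N0=1, N1=1, N2=1, N3=1, N4=1 → 1. Observed 0.
  N0 stuck-at-0: output 0 ✓
  N0 stuck-at-1: output 1 ✗
  N1 stuck-at-0: output 0 ✓
  N1 stuck-at-1: output 1 ✗
  N2 stuck-at-0: output 0 ✓
  N2 stuck-at-1: output 1 ✗
  N3 stuck-at-0: output 0 ✓
  N3 stuck-at-1: output 1 ✗
  N4 stuck-at-0: output 0 ✓
  N4 stuck-at-1: output 1 ✗
Consistent faults: {N0 stuck-at-0, N1 stuck-at-0, N2 stuck-at-0, N3 stuck-at-0, N4 stuck-at-0} — 5 in all.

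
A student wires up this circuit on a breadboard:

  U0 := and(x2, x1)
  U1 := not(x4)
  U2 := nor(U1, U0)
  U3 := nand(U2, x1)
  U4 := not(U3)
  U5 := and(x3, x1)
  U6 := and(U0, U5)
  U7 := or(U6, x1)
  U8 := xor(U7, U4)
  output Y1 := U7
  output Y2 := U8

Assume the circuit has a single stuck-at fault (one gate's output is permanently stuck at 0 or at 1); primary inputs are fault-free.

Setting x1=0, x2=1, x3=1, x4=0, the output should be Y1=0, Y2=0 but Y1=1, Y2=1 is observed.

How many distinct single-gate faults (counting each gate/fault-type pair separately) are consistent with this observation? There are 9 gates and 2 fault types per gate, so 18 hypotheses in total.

2

Fault-free: U0=0, U1=1, U2=0, U3=1, U4=0, U5=0, U6=0, U7=0, U8=0 → Y1=0, Y2=0. Observed Y1=1, Y2=1.
  U0: none of the 2 fault types match ✗
  U1: none of the 2 fault types match ✗
  U2: none of the 2 fault types match ✗
  U3: none of the 2 fault types match ✗
  U4: none of the 2 fault types match ✗
  U5: none of the 2 fault types match ✗
  U6: stuck-at-1 ✓; others ✗
  U7: stuck-at-1 ✓; others ✗
  U8: none of the 2 fault types match ✗
Consistent faults: {U6 stuck-at-1, U7 stuck-at-1} — 2 in all.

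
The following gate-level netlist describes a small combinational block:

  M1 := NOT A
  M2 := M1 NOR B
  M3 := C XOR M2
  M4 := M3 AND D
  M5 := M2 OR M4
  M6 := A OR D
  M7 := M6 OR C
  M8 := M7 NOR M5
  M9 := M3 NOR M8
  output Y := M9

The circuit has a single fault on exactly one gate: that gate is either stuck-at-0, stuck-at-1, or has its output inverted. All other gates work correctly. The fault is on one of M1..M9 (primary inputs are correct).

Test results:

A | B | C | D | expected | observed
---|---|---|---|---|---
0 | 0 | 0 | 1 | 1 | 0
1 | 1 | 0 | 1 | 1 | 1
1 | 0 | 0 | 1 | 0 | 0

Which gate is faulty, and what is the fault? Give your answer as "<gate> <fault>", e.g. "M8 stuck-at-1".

M1 stuck-at-0

Fault-free values for test 1 (A=0, B=0, C=0, D=1): M1=1, M2=0, M3=0, M4=0, M5=0, M6=1, M7=1, M8=0, M9=1, giving Y=1. Observed 0.
Test 1: faults giving observed 0 are {M1 stuck-at-0, M1 inverted output, M2 stuck-at-1, M2 inverted output, M3 stuck-at-1, M3 inverted output, M6 stuck-at-0, M6 inverted output, M7 stuck-at-0, M7 inverted output, M8 stuck-at-1, M8 inverted output, M9 stuck-at-0, M9 inverted output}.
Test 2 (A=1, B=1, C=0, D=1): fault-free M1=0, M2=0, M3=0, M4=0, M5=0, M6=1, M7=1, M8=0, M9=1 → 1; observed 1. Eliminates M2 stuck-at-1, M2 inverted output, M3 stuck-at-1, M3 inverted output, M6 stuck-at-0, M6 inverted output, M7 stuck-at-0, M7 inverted output, M8 stuck-at-1, M8 inverted output, M9 stuck-at-0, M9 inverted output.
Test 3 (A=1, B=0, C=0, D=1): fault-free M1=0, M2=1, M3=1, M4=1, M5=1, M6=1, M7=1, M8=0, M9=0 → 0; observed 0. Eliminates M1 inverted output.
Only M1 stuck-at-0 is consistent with every test.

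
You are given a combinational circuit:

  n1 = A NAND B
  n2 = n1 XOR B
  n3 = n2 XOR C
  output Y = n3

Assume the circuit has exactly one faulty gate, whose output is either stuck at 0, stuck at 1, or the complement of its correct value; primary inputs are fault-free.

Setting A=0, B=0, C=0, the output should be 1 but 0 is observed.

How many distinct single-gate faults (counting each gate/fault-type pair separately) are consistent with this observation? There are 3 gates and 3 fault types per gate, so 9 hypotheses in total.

Fault-free: n1=1, n2=1, n3=1 → 1. Observed 0.
  n1 stuck-at-0: output 0 ✓
  n1 stuck-at-1: output 1 ✗
  n1 inverted output: output 0 ✓
  n2 stuck-at-0: output 0 ✓
  n2 stuck-at-1: output 1 ✗
  n2 inverted output: output 0 ✓
  n3 stuck-at-0: output 0 ✓
  n3 stuck-at-1: output 1 ✗
  n3 inverted output: output 0 ✓
Consistent faults: {n1 stuck-at-0, n1 inverted output, n2 stuck-at-0, n2 inverted output, n3 stuck-at-0, n3 inverted output} — 6 in all.

6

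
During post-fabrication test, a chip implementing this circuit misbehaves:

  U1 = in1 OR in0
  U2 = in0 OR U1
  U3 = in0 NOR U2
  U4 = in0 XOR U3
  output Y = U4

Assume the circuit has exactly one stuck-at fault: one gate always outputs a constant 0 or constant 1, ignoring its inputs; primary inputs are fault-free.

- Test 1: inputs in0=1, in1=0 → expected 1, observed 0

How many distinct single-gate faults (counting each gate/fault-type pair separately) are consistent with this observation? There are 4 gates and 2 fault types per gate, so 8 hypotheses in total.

2

Fault-free: U1=1, U2=1, U3=0, U4=1 → 1. Observed 0.
  U1 stuck-at-0: output 1 ✗
  U1 stuck-at-1: output 1 ✗
  U2 stuck-at-0: output 1 ✗
  U2 stuck-at-1: output 1 ✗
  U3 stuck-at-0: output 1 ✗
  U3 stuck-at-1: output 0 ✓
  U4 stuck-at-0: output 0 ✓
  U4 stuck-at-1: output 1 ✗
Consistent faults: {U3 stuck-at-1, U4 stuck-at-0} — 2 in all.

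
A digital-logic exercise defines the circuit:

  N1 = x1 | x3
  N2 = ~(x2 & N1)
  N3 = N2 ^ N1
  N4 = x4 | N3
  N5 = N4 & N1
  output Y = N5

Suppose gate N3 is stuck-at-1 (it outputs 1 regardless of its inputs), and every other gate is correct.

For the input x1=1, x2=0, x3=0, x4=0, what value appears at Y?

1

Propagate with N3 forced: N1=1, N2=1, N3=1 [stuck-at-1], N4=1, N5=1.
So Y = 1. (Without the fault it would be 0.)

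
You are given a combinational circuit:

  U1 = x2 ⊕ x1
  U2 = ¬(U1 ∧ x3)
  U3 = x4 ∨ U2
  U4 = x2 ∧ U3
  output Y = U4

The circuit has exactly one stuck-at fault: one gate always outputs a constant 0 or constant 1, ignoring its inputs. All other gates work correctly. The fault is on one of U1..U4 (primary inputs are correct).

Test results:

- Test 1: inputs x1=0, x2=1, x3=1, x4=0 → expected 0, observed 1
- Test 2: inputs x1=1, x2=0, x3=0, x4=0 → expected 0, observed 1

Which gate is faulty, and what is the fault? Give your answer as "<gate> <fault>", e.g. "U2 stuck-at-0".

Fault-free values for test 1 (x1=0, x2=1, x3=1, x4=0): U1=1, U2=0, U3=0, U4=0, giving Y=0. Observed 1.
Test 1: faults giving observed 1 are {U1 stuck-at-0, U2 stuck-at-1, U3 stuck-at-1, U4 stuck-at-1}.
Test 2 (x1=1, x2=0, x3=0, x4=0): fault-free U1=1, U2=1, U3=1, U4=0 → 0; observed 1. Eliminates U1 stuck-at-0, U2 stuck-at-1, U3 stuck-at-1.
Only U4 stuck-at-1 is consistent with every test.

U4 stuck-at-1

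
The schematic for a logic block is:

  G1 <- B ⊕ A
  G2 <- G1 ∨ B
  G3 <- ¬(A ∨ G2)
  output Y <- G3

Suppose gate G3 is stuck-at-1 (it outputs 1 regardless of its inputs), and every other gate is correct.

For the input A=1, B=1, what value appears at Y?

1

Propagate with G3 forced: G1=0, G2=1, G3=1 [stuck-at-1].
So Y = 1. (Without the fault it would be 0.)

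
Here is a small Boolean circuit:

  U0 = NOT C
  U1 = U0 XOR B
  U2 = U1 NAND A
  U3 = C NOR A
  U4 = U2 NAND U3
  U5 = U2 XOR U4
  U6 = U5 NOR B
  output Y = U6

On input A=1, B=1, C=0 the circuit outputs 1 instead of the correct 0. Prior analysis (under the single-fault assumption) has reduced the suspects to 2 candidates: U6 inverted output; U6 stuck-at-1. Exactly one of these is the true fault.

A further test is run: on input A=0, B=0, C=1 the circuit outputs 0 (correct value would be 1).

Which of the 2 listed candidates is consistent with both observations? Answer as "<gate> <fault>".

U6 inverted output

Evaluate each candidate on input A=0, B=0, C=1:
  U6 inverted output: U0=0, U1=0, U2=1, U3=0, U4=1, U5=0, U6=0 [inverted output] → 0 — matches
  U6 stuck-at-1: U0=0, U1=0, U2=1, U3=0, U4=1, U5=0, U6=1 [stuck-at-1] → 1 — eliminated
Only U6 inverted output reproduces the observed 0.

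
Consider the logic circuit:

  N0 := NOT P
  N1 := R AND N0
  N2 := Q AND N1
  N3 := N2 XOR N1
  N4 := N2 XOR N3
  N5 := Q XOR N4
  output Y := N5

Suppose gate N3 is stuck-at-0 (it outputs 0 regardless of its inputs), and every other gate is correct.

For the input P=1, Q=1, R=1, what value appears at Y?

Propagate with N3 forced: N0=0, N1=0, N2=0, N3=0 [stuck-at-0], N4=0, N5=1.
So Y = 1. (Same as the fault-free value — the fault is masked on this input.)

1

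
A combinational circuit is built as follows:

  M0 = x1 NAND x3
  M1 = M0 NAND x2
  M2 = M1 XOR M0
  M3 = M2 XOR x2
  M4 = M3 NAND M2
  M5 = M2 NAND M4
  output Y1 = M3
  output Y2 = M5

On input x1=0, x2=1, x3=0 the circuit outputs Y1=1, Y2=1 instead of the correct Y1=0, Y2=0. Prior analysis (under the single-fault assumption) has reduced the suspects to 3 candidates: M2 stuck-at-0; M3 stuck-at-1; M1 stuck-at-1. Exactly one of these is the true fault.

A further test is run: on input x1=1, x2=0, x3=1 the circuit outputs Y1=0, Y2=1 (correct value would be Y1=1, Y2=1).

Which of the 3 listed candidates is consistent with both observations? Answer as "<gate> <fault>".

M2 stuck-at-0

Evaluate each candidate on input x1=1, x2=0, x3=1:
  M2 stuck-at-0: M0=0, M1=1, M2=0 [stuck-at-0], M3=0, M4=1, M5=1 → Y1=0, Y2=1 — matches
  M3 stuck-at-1: M0=0, M1=1, M2=1, M3=1 [stuck-at-1], M4=0, M5=1 → Y1=1, Y2=1 — eliminated
  M1 stuck-at-1: M0=0, M1=1 [stuck-at-1], M2=1, M3=1, M4=0, M5=1 → Y1=1, Y2=1 — eliminated
Only M2 stuck-at-0 reproduces the observed Y1=0, Y2=1.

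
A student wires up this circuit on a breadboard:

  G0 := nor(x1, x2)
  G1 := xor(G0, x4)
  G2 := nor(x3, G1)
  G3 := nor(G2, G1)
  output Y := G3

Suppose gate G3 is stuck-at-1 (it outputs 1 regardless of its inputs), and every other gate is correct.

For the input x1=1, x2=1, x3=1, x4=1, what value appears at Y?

Propagate with G3 forced: G0=0, G1=1, G2=0, G3=1 [stuck-at-1].
So Y = 1. (Without the fault it would be 0.)

1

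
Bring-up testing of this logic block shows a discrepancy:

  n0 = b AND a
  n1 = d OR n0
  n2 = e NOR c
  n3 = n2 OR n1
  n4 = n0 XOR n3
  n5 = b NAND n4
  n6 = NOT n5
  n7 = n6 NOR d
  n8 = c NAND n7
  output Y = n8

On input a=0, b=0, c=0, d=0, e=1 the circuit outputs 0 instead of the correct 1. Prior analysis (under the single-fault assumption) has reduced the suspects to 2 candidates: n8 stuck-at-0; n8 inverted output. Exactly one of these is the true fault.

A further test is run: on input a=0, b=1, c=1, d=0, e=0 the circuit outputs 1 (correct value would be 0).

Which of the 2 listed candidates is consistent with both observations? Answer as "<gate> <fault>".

n8 inverted output

Evaluate each candidate on input a=0, b=1, c=1, d=0, e=0:
  n8 stuck-at-0: n0=0, n1=0, n2=0, n3=0, n4=0, n5=1, n6=0, n7=1, n8=0 [stuck-at-0] → 0 — eliminated
  n8 inverted output: n0=0, n1=0, n2=0, n3=0, n4=0, n5=1, n6=0, n7=1, n8=1 [inverted output] → 1 — matches
Only n8 inverted output reproduces the observed 1.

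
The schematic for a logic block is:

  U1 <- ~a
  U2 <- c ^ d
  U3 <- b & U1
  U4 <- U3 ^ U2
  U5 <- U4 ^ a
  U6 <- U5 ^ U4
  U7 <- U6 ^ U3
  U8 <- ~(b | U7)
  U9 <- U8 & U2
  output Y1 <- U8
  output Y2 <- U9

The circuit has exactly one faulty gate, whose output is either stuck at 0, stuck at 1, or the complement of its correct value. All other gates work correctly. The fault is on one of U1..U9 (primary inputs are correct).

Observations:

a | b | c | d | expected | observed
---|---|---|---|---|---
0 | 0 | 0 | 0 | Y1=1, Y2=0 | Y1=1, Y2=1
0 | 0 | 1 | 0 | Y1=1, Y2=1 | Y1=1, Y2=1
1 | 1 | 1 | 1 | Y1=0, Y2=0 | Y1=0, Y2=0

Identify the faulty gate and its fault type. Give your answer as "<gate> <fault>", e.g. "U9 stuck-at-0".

Fault-free values for test 1 (a=0, b=0, c=0, d=0): U1=1, U2=0, U3=0, U4=0, U5=0, U6=0, U7=0, U8=1, U9=0, giving Y1=1, Y2=0. Observed Y1=1, Y2=1.
Test 1: faults giving observed Y1=1, Y2=1 are {U2 stuck-at-1, U2 inverted output, U9 stuck-at-1, U9 inverted output}.
Test 2 (a=0, b=0, c=1, d=0): fault-free U1=1, U2=1, U3=0, U4=1, U5=1, U6=0, U7=0, U8=1, U9=1 → Y1=1, Y2=1; observed Y1=1, Y2=1. Eliminates U2 inverted output, U9 inverted output.
Test 3 (a=1, b=1, c=1, d=1): fault-free U1=0, U2=0, U3=0, U4=0, U5=1, U6=1, U7=1, U8=0, U9=0 → Y1=0, Y2=0; observed Y1=0, Y2=0. Eliminates U9 stuck-at-1.
Only U2 stuck-at-1 is consistent with every test.

U2 stuck-at-1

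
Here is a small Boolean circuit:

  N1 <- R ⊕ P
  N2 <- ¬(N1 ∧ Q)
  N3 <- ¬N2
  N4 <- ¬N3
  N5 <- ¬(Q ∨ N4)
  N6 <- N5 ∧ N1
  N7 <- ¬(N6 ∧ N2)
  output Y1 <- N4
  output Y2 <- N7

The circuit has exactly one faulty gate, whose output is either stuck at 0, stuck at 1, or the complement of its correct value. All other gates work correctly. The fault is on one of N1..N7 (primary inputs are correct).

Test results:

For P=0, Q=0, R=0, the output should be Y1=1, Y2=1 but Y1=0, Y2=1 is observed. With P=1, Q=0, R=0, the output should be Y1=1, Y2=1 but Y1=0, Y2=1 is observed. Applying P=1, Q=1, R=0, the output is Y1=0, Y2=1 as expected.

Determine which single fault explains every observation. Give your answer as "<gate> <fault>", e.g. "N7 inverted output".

N2 stuck-at-0

Fault-free values for test 1 (P=0, Q=0, R=0): N1=0, N2=1, N3=0, N4=1, N5=0, N6=0, N7=1, giving Y1=1, Y2=1. Observed Y1=0, Y2=1.
Test 1: faults giving observed Y1=0, Y2=1 are {N2 stuck-at-0, N2 inverted output, N3 stuck-at-1, N3 inverted output, N4 stuck-at-0, N4 inverted output}.
Test 2 (P=1, Q=0, R=0): fault-free N1=1, N2=1, N3=0, N4=1, N5=0, N6=0, N7=1 → Y1=1, Y2=1; observed Y1=0, Y2=1. Eliminates N3 stuck-at-1, N3 inverted output, N4 stuck-at-0, N4 inverted output.
Test 3 (P=1, Q=1, R=0): fault-free N1=1, N2=0, N3=1, N4=0, N5=0, N6=0, N7=1 → Y1=0, Y2=1; observed Y1=0, Y2=1. Eliminates N2 inverted output.
Only N2 stuck-at-0 is consistent with every test.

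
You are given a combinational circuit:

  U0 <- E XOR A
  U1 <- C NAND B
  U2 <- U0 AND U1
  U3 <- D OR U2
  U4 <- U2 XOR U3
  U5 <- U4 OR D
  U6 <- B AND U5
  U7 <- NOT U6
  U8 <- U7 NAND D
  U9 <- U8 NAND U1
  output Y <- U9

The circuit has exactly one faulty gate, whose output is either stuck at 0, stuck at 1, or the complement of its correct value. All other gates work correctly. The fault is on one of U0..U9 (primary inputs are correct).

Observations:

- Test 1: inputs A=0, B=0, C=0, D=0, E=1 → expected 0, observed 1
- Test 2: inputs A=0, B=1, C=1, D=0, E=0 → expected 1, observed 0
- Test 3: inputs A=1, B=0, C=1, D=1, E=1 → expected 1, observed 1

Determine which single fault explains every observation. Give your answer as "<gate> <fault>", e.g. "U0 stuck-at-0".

Fault-free values for test 1 (A=0, B=0, C=0, D=0, E=1): U0=1, U1=1, U2=1, U3=1, U4=0, U5=0, U6=0, U7=1, U8=1, U9=0, giving Y=0. Observed 1.
Test 1: faults giving observed 1 are {U1 stuck-at-0, U1 inverted output, U8 stuck-at-0, U8 inverted output, U9 stuck-at-1, U9 inverted output}.
Test 2 (A=0, B=1, C=1, D=0, E=0): fault-free U0=0, U1=0, U2=0, U3=0, U4=0, U5=0, U6=0, U7=1, U8=1, U9=1 → 1; observed 0. Eliminates U1 stuck-at-0, U8 stuck-at-0, U8 inverted output, U9 stuck-at-1.
Test 3 (A=1, B=0, C=1, D=1, E=1): fault-free U0=0, U1=1, U2=0, U3=1, U4=1, U5=1, U6=0, U7=1, U8=0, U9=1 → 1; observed 1. Eliminates U9 inverted output.
Only U1 inverted output is consistent with every test.

U1 inverted output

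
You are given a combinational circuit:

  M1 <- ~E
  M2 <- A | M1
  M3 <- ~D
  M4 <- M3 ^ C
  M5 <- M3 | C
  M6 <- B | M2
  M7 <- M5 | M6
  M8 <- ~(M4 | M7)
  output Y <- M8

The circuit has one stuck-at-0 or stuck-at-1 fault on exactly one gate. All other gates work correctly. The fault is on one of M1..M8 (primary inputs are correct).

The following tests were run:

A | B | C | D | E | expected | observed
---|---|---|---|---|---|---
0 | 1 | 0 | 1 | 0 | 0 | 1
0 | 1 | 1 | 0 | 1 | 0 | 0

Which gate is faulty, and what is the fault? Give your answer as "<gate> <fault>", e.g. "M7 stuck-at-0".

Fault-free values for test 1 (A=0, B=1, C=0, D=1, E=0): M1=1, M2=1, M3=0, M4=0, M5=0, M6=1, M7=1, M8=0, giving Y=0. Observed 1.
Test 1: faults giving observed 1 are {M6 stuck-at-0, M7 stuck-at-0, M8 stuck-at-1}.
Test 2 (A=0, B=1, C=1, D=0, E=1): fault-free M1=0, M2=0, M3=1, M4=0, M5=1, M6=1, M7=1, M8=0 → 0; observed 0. Eliminates M7 stuck-at-0, M8 stuck-at-1.
Only M6 stuck-at-0 is consistent with every test.

M6 stuck-at-0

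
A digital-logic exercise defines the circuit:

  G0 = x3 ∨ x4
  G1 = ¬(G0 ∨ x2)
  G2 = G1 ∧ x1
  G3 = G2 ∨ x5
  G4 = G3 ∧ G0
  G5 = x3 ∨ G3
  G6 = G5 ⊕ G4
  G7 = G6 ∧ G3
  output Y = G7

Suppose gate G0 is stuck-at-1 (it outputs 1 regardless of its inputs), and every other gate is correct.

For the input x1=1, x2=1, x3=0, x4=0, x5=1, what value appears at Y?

0

Propagate with G0 forced: G0=1 [stuck-at-1], G1=0, G2=0, G3=1, G4=1, G5=1, G6=0, G7=0.
So Y = 0. (Without the fault it would be 1.)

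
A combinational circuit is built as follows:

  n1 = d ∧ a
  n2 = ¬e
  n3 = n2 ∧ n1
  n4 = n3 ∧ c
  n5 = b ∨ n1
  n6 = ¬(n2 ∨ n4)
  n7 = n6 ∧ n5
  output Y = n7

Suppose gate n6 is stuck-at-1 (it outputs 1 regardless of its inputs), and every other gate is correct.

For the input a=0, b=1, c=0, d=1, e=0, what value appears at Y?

1

Propagate with n6 forced: n1=0, n2=1, n3=0, n4=0, n5=1, n6=1 [stuck-at-1], n7=1.
So Y = 1. (Without the fault it would be 0.)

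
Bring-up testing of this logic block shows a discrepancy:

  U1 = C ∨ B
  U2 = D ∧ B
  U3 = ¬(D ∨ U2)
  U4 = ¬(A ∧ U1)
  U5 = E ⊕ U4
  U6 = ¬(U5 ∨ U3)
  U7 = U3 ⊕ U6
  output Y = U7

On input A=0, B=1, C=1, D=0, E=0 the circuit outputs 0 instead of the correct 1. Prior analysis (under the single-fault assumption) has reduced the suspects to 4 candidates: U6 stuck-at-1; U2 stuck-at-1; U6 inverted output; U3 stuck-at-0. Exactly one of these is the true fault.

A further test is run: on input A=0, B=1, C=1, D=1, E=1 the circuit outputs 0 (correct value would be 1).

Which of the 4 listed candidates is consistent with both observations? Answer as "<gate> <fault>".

U6 inverted output

Evaluate each candidate on input A=0, B=1, C=1, D=1, E=1:
  U6 stuck-at-1: U1=1, U2=1, U3=0, U4=1, U5=0, U6=1 [stuck-at-1], U7=1 → 1 — eliminated
  U2 stuck-at-1: U1=1, U2=1 [stuck-at-1], U3=0, U4=1, U5=0, U6=1, U7=1 → 1 — eliminated
  U6 inverted output: U1=1, U2=1, U3=0, U4=1, U5=0, U6=0 [inverted output], U7=0 → 0 — matches
  U3 stuck-at-0: U1=1, U2=1, U3=0 [stuck-at-0], U4=1, U5=0, U6=1, U7=1 → 1 — eliminated
Only U6 inverted output reproduces the observed 0.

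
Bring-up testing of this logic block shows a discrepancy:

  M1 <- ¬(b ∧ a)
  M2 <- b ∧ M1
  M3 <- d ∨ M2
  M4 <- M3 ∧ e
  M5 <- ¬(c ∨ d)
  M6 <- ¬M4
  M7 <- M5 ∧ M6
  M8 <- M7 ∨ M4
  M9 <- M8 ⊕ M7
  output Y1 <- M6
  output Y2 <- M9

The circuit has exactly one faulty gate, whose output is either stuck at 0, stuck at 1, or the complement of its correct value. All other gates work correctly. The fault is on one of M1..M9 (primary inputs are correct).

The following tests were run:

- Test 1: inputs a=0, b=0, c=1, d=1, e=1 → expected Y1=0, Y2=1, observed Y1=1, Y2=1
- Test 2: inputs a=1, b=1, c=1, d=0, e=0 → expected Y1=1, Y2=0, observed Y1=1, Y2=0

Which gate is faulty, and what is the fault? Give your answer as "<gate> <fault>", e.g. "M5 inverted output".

M6 stuck-at-1

Fault-free values for test 1 (a=0, b=0, c=1, d=1, e=1): M1=1, M2=0, M3=1, M4=1, M5=0, M6=0, M7=0, M8=1, M9=1, giving Y1=0, Y2=1. Observed Y1=1, Y2=1.
Test 1: faults giving observed Y1=1, Y2=1 are {M6 stuck-at-1, M6 inverted output}.
Test 2 (a=1, b=1, c=1, d=0, e=0): fault-free M1=0, M2=0, M3=0, M4=0, M5=0, M6=1, M7=0, M8=0, M9=0 → Y1=1, Y2=0; observed Y1=1, Y2=0. Eliminates M6 inverted output.
Only M6 stuck-at-1 is consistent with every test.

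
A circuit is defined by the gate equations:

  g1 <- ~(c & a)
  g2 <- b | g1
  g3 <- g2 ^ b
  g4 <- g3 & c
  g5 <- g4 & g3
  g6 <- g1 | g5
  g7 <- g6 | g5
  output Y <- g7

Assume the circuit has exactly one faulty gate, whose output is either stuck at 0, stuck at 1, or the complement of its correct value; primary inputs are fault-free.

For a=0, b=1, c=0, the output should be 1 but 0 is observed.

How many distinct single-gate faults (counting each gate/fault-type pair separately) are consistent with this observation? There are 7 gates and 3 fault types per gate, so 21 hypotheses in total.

Fault-free: g1=1, g2=1, g3=0, g4=0, g5=0, g6=1, g7=1 → 1. Observed 0.
  g1: stuck-at-0, inverted output ✓; others ✗
  g2: none of the 3 fault types match ✗
  g3: none of the 3 fault types match ✗
  g4: none of the 3 fault types match ✗
  g5: none of the 3 fault types match ✗
  g6: stuck-at-0, inverted output ✓; others ✗
  g7: stuck-at-0, inverted output ✓; others ✗
Consistent faults: {g1 stuck-at-0, g1 inverted output, g6 stuck-at-0, g6 inverted output, g7 stuck-at-0, g7 inverted output} — 6 in all.

6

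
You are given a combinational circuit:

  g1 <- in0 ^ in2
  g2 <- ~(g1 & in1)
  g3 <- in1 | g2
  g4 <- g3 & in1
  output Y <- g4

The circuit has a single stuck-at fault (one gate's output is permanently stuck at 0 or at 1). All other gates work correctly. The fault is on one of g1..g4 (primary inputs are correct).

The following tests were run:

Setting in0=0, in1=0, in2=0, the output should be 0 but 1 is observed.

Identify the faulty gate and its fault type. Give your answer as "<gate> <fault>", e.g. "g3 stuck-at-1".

g4 stuck-at-1

Fault-free values for test 1 (in0=0, in1=0, in2=0): g1=0, g2=1, g3=1, g4=0, giving Y=0. Observed 1.
Test 1: faults giving observed 1 are {g4 stuck-at-1}.
Only g4 stuck-at-1 is consistent with every test.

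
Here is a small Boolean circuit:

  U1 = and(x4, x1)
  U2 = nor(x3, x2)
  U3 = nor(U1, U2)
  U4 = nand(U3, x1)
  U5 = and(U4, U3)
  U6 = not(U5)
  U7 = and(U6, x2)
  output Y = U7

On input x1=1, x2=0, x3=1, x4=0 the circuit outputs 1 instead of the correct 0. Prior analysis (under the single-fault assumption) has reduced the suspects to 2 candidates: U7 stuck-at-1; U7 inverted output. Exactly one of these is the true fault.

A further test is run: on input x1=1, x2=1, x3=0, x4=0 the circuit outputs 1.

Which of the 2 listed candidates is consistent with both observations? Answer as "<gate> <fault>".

U7 stuck-at-1

Evaluate each candidate on input x1=1, x2=1, x3=0, x4=0:
  U7 stuck-at-1: U1=0, U2=0, U3=1, U4=0, U5=0, U6=1, U7=1 [stuck-at-1] → 1 — matches
  U7 inverted output: U1=0, U2=0, U3=1, U4=0, U5=0, U6=1, U7=0 [inverted output] → 0 — eliminated
Only U7 stuck-at-1 reproduces the observed 1.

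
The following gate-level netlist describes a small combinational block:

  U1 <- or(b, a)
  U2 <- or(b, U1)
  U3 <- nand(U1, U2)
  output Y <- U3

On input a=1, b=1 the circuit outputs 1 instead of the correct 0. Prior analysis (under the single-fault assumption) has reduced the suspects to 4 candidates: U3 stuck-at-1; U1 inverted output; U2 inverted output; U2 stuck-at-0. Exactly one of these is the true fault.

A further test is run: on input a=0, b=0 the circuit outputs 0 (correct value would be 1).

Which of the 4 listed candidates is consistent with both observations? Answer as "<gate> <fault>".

Evaluate each candidate on input a=0, b=0:
  U3 stuck-at-1: U1=0, U2=0, U3=1 [stuck-at-1] → 1 — eliminated
  U1 inverted output: U1=1 [inverted output], U2=1, U3=0 → 0 — matches
  U2 inverted output: U1=0, U2=1 [inverted output], U3=1 → 1 — eliminated
  U2 stuck-at-0: U1=0, U2=0 [stuck-at-0], U3=1 → 1 — eliminated
Only U1 inverted output reproduces the observed 0.

U1 inverted output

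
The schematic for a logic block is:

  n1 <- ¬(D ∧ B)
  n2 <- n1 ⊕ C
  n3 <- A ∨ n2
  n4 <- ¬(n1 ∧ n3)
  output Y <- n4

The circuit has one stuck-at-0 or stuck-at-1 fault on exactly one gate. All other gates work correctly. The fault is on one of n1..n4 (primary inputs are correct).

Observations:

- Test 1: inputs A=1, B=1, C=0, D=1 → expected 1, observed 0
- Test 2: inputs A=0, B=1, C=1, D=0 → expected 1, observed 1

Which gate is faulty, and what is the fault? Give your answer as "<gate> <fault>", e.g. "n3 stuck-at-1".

Fault-free values for test 1 (A=1, B=1, C=0, D=1): n1=0, n2=0, n3=1, n4=1, giving Y=1. Observed 0.
Test 1: faults giving observed 0 are {n1 stuck-at-1, n4 stuck-at-0}.
Test 2 (A=0, B=1, C=1, D=0): fault-free n1=1, n2=0, n3=0, n4=1 → 1; observed 1. Eliminates n4 stuck-at-0.
Only n1 stuck-at-1 is consistent with every test.

n1 stuck-at-1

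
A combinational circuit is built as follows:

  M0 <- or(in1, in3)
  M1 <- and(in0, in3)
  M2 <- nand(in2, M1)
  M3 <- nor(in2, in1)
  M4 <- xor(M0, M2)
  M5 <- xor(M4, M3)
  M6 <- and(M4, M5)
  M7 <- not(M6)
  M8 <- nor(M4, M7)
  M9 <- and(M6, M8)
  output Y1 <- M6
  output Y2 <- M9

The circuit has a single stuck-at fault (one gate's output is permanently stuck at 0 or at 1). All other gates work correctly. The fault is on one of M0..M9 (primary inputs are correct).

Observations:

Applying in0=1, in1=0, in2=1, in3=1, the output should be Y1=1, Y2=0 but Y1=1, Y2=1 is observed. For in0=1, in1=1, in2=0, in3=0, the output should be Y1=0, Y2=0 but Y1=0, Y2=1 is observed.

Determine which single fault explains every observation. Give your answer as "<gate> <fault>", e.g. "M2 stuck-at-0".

M9 stuck-at-1

Fault-free values for test 1 (in0=1, in1=0, in2=1, in3=1): M0=1, M1=1, M2=0, M3=0, M4=1, M5=1, M6=1, M7=0, M8=0, M9=0, giving Y1=1, Y2=0. Observed Y1=1, Y2=1.
Test 1: faults giving observed Y1=1, Y2=1 are {M8 stuck-at-1, M9 stuck-at-1}.
Test 2 (in0=1, in1=1, in2=0, in3=0): fault-free M0=1, M1=0, M2=1, M3=0, M4=0, M5=0, M6=0, M7=1, M8=0, M9=0 → Y1=0, Y2=0; observed Y1=0, Y2=1. Eliminates M8 stuck-at-1.
Only M9 stuck-at-1 is consistent with every test.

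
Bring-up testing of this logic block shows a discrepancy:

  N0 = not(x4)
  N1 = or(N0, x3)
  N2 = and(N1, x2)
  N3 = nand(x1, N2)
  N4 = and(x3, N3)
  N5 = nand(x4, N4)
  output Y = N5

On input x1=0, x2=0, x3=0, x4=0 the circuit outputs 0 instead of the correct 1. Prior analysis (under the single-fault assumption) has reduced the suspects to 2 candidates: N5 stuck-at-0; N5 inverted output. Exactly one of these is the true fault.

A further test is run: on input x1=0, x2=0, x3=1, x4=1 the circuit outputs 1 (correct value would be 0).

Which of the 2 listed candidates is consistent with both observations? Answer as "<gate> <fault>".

N5 inverted output

Evaluate each candidate on input x1=0, x2=0, x3=1, x4=1:
  N5 stuck-at-0: N0=0, N1=1, N2=0, N3=1, N4=1, N5=0 [stuck-at-0] → 0 — eliminated
  N5 inverted output: N0=0, N1=1, N2=0, N3=1, N4=1, N5=1 [inverted output] → 1 — matches
Only N5 inverted output reproduces the observed 1.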